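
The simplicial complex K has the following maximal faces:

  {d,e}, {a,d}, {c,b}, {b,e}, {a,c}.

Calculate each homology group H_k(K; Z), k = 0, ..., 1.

Take the total order a < b < c < d < e on the vertex set. Then K (dimension 1) consists of the simplices:

  0-simplices (5): a, b, c, d, e
  1-simplices (5): ac, ad, bc, be, de

Hence C_0 ≅ Z^5, C_1 ≅ Z^5.

∂_1: C_1 → C_0 sends each edge [p,q] (with p < q) to q − p.
The 5×5 boundary matrix has rank 4 and Smith normal form diag(1,1,1,1).

From H_k ≅ ker(∂_k) / im(∂_{k+1}) we obtain:

  H_0: rank C_0 − rank ∂_1 = 5 − 4 = 1, and the invariant factors of ∂_1 are all 1, so H_0 = Z.
  H_1: rank ker ∂_1 − rank ∂_2 = (5 − 4) − 0 = 1, and there is no ∂_2, so H_1 = Z.

H_0 ≅ Z,  H_1 ≅ Z.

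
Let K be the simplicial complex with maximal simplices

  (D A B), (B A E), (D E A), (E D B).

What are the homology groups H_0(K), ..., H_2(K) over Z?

K has 4 vertices, 6 edges, 4 triangles.
rank ∂_0 = 0, rank ∂_1 = 3 ⇒ b_0 = 4 − 0 − 3 = 1; all invariant factors of ∂_1 are 1 so no torsion. So H_0 = Z.
rank ∂_1 = 3, rank ∂_2 = 3 ⇒ b_1 = 6 − 3 − 3 = 0; all invariant factors of ∂_2 are 1 so no torsion. So H_1 = 0.
rank ∂_2 = 3, rank ∂_3 = 0 ⇒ b_2 = 4 − 3 − 0 = 1. So H_2 = Z.

H_0 = Z,  H_1 = 0,  H_2 = Z.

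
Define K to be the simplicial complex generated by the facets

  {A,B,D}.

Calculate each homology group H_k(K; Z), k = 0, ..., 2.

Order the vertices as A < B < D. Listing each simplex with vertices in this order, K has dimension 2 with simplices:

  0-simplices (3): A, B, D
  1-simplices (3): AB, AD, BD
  2-simplices (1): ABD

Hence C_0 ≅ Z^3, C_1 ≅ Z^3, C_2 ≅ Z^1.

∂_1: C_1 → C_0 maps an edge to its endpoints' difference, ∂[p,q] = q − p. For instance
  ∂BD = D − B.
The 3×3 boundary matrix has rank 2 and Smith normal form diag(1,1).

Boundary ∂_2: C_2 → C_1 maps a triangle to the signed sum of its edges. For instance
  ∂ABD = BD − AD + AB.
This gives a 3×1 integer matrix of rank 1; reducing to Smith normal form yields diagonal entries (1).

Computing H_k = (kernel of ∂_k) / (image of ∂_{k+1}):

  H_0: rank C_0 − rank ∂_1 = 3 − 2 = 1, and the invariant factors of ∂_1 are all 1, so H_0 ≅ Z.
  H_1: rank ker ∂_1 − rank ∂_2 = (3 − 2) − 1 = 0, and the invariant factors of ∂_2 are all 1, so H_1 ≅ 0.
  H_2: rank ker ∂_2 − rank ∂_3 = (1 − 1) − 0 = 0, and there is no ∂_3, so H_2 ≅ 0.

H_0 ≅ Z,  H_1 = 0,  H_2 = 0.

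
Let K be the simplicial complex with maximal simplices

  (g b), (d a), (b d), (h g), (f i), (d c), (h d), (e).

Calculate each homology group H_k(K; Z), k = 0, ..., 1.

H_0 ≅ Z^3,  H_1 ≅ Z.

K has 9 vertices, 7 edges.
rank ∂_0 = 0, rank ∂_1 = 6 ⇒ b_0 = 9 − 0 − 6 = 3; all invariant factors of ∂_1 are 1 so no torsion. So H_0 = Z^3.
rank ∂_1 = 6, rank ∂_2 = 0 ⇒ b_1 = 7 − 6 − 0 = 1. So H_1 = Z.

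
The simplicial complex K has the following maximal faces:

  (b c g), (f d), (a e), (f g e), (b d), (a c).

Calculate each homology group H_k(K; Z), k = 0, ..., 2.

H_0 ≅ Z,  H_1 ≅ Z^2,  H_2 = 0.

Take the total order a < b < c < d < e < f < g on the vertex set. Then K (dimension 2) consists of the simplices:

  0-simplices (7): a, b, c, d, e, f, g
  1-simplices (10): ac, ae, bc, bd, bg, cg, df, ef, eg, fg
  2-simplices (2): bcg, efg

so the chain groups are C_0 ≅ Z^7, C_1 ≅ Z^10, C_2 ≅ Z^2.

The boundary map ∂_1: C_1 → C_0 maps an edge to its endpoints' difference, ∂[p,q] = q − p. For instance
  ∂eg = g − e.
As a 7×10 matrix over Z this has rank 6, with invariant factors (1,1,1,1,1,1).

The boundary map ∂_2: C_2 → C_1 maps a triangle to the signed sum of its edges. For instance
  ∂bcg = cg − bg + bc,
  ∂efg = fg − eg + ef.
This gives a 10×2 integer matrix of rank 2; reducing to Smith normal form yields diagonal entries (1,1).

Reading off H_k = ker ∂_k / im ∂_{k+1}:

  H_0: rank C_0 − rank ∂_1 = 7 − 6 = 1, and the invariant factors of ∂_1 are all 1, so H_0 ≅ Z.
  H_1: rank ker ∂_1 − rank ∂_2 = (10 − 6) − 2 = 2, and the invariant factors of ∂_2 are all 1, so H_1 ≅ Z^2.
  H_2: rank ker ∂_2 − rank ∂_3 = (2 − 2) − 0 = 0, and there is no ∂_3, so H_2 ≅ 0.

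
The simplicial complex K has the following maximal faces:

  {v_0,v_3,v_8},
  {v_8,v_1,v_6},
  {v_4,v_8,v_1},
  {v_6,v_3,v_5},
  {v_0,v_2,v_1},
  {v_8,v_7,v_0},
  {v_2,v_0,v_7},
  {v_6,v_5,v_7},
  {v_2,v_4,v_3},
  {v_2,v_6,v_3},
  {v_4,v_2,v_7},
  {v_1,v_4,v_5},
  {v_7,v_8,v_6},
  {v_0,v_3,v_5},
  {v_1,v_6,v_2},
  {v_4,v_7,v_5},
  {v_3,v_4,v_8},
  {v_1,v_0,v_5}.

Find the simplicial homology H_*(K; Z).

Order the vertices as v_0 < v_1 < v_2 < v_3 < v_4 < v_5 < v_6 < v_7 < v_8. Listing each simplex with vertices in this order, K has dimension 2 with simplices:

  0-simplices (9): [v_0], [v_1], [v_2], [v_3], [v_4], [v_5], [v_6], [v_7], [v_8]
  1-simplices (27): (27 of them)
  2-simplices (18): (18 of them)

Hence C_0 ≅ Z^9, C_1 ≅ Z^27, C_2 ≅ Z^18.

Boundary ∂_1: C_1 → C_0 is given by ∂[p,q] = [q] − [p].
As a 9×27 matrix over Z this has rank 8, with invariant factors (1,1,1,1,1,1,1,1).

∂_2: C_2 → C_1 maps a triangle to the signed sum of its edges. For instance
  ∂[v_1,v_4,v_5] = [v_4,v_5] − [v_1,v_5] + [v_1,v_4],
  ∂[v_2,v_4,v_7] = [v_4,v_7] − [v_2,v_7] + [v_2,v_4].
The 27×18 boundary matrix has rank 17 and Smith normal form diag(1,1,1,1,1,1,1,1,1,1,1,1,1,1,1,1,1).

Reading off H_k = ker ∂_k / im ∂_{k+1}:

  H_0: rank C_0 − rank ∂_1 = 9 − 8 = 1, and the invariant factors of ∂_1 are all 1, so H_0 ≅ Z.
  H_1: rank ker ∂_1 − rank ∂_2 = (27 − 8) − 17 = 2, and the invariant factors of ∂_2 are all 1, so H_1 ≅ Z^2.
  H_2: rank ker ∂_2 − rank ∂_3 = (18 − 17) − 0 = 1, and there is no ∂_3, so H_2 ≅ Z.

As a check, the Euler characteristic is 9 − 27 + 18 = 0, which agrees with 1 − 2 + 1 = 0.
(K is a triangulation of the torus T^2.)

H_0 ≅ Z,  H_1 ≅ Z^2,  H_2 ≅ Z.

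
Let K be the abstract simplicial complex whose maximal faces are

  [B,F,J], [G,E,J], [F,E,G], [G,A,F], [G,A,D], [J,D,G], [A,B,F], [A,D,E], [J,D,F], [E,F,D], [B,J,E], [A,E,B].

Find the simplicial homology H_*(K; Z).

H_0 ≅ Z,  H_1 ≅ Z/2,  H_2 = 0.

Fix the vertex order A < B < D < E < F < G < J and write every simplex with vertices in increasing order. Then dim K = 2 and the simplices of K are:

  0-simplices (7): A, B, D, E, F, G, J
  1-simplices (18): AB, AD, AE, AF, AG, BE, BF, BJ, DE, DF, DG, DJ, EF, EG, EJ, FG, FJ, GJ
  2-simplices (12): ABE, ABF, ADE, ADG, AFG, BEJ, BFJ, DEF, DFJ, DGJ, EFG, EGJ

Hence C_0 ≅ Z^7, C_1 ≅ Z^18, C_2 ≅ Z^12.

∂_1: C_1 → C_0 maps an edge to its endpoints' difference, ∂[p,q] = q − p. For instance
  ∂EF = F − E.
As a 7×18 matrix over Z this has rank 6, with invariant factors (1,1,1,1,1,1).

Boundary ∂_2: C_2 → C_1 acts by ∂[p,q,r] = [q,r] − [p,r] + [p,q]. For instance
  ∂DGJ = GJ − DJ + DG,
  ∂EGJ = GJ − EJ + EG.
The 18×12 boundary matrix has rank 12 and Smith normal form diag(1,1,1,1,1,1,1,1,1,1,1,2).

Computing H_k = (kernel of ∂_k) / (image of ∂_{k+1}):

  H_0: rank C_0 − rank ∂_1 = 7 − 6 = 1, and the invariant factors of ∂_1 are all 1, so H_0 ≅ Z.
  H_1: rank ker ∂_1 − rank ∂_2 = (18 − 6) − 12 = 0, and ∂_2 has invariant factor 2 > 1, so H_1 ≅ Z/2.
  H_2: rank ker ∂_2 − rank ∂_3 = (12 − 12) − 0 = 0, and there is no ∂_3, so H_2 ≅ 0.

As a check, the Euler characteristic is 7 − 18 + 12 = 1, which agrees with 1 − 0 + 0 = 1.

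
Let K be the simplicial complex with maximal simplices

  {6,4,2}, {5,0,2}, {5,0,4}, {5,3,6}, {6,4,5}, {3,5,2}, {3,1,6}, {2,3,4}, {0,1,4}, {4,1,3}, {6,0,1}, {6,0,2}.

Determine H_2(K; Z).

H_2 = 0.

We work with the vertex ordering 0 < 1 < 2 < 3 < 4 < 5 < 6. The simplices of K, each written with vertices in increasing order, are:

  0-simplices (7): [0], [1], [2], [3], [4], [5], [6]
  1-simplices (18): [0,1], [0,2], [0,4], [0,5], [0,6], [1,3], [1,4], [1,6], [2,3], [2,4], [2,5], [2,6], [3,4], [3,5], [3,6], [4,5], [4,6], [5,6]
  2-simplices (12): [0,1,4], [0,1,6], [0,2,5], [0,2,6], [0,4,5], [1,3,4], [1,3,6], [2,3,4], [2,3,5], [2,4,6], [3,5,6], [4,5,6]

Hence C_0 ≅ Z^7, C_1 ≅ Z^18, C_2 ≅ Z^12.

The boundary map ∂_1: C_1 → C_0 maps an edge to its endpoints' difference, ∂[p,q] = q − p. For instance
  ∂[3,6] = [6] − [3].
The 7×18 boundary matrix has rank 6 and Smith normal form diag(1,1,1,1,1,1).

Boundary ∂_2: C_2 → C_1 maps a triangle to the signed sum of its edges. For instance
  ∂[1,3,4] = [3,4] − [1,4] + [1,3],
  ∂[0,2,5] = [2,5] − [0,5] + [0,2].
The 18×12 boundary matrix has rank 12 and Smith normal form diag(1,1,1,1,1,1,1,1,1,1,1,2).

From H_k ≅ ker(∂_k) / im(∂_{k+1}) we obtain:

  H_2: rank ker ∂_2 − rank ∂_3 = (12 − 12) − 0 = 0, and there is no ∂_3, so H_2 ≅ 0.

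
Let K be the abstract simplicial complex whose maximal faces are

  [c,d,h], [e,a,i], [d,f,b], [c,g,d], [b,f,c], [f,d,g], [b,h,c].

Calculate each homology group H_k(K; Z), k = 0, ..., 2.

K has 9 vertices, 15 edges, 7 triangles.
rank ∂_0 = 0, rank ∂_1 = 7 ⇒ b_0 = 9 − 0 − 7 = 2; all invariant factors of ∂_1 are 1 so no torsion. So H_0 ≅ Z^2.
rank ∂_1 = 7, rank ∂_2 = 7 ⇒ b_1 = 15 − 7 − 7 = 1; all invariant factors of ∂_2 are 1 so no torsion. So H_1 ≅ Z.
rank ∂_2 = 7, rank ∂_3 = 0 ⇒ b_2 = 7 − 7 − 0 = 0. So H_2 ≅ 0.

H_0 ≅ Z^2,  H_1 ≅ Z,  H_2 = 0.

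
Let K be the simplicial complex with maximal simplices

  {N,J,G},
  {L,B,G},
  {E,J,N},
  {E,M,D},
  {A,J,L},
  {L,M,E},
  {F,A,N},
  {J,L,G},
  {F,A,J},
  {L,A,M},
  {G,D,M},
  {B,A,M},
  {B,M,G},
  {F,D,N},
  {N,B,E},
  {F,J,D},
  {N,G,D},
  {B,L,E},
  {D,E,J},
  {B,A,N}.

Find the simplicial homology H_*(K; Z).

H_0 ≅ Z,  H_1 ≅ Z ⊕ Z/2Z,  H_2 = 0.

Order the vertices as A < B < D < E < F < G < J < L < M < N. Listing each simplex with vertices in this order, K has dimension 2 with simplices:

  0-simplices (10): A, B, D, E, F, G, J, L, M, N
  1-simplices (30): AB, AF, AJ, AL, AM, AN, BE, BG, BL, BM, BN, DE, DF, DG, DJ, DM, DN, EJ, EL, EM, EN, FJ, FN, GJ, GL, GM, GN, JL, JN, LM
  2-simplices (20): ABM, ABN, AFJ, AFN, AJL, ALM, BEL, BEN, BGL, BGM, DEJ, DEM, DFJ, DFN, DGM, DGN, EJN, ELM, GJL, GJN

so the chain groups are C_0 ≅ Z^10, C_1 ≅ Z^30, C_2 ≅ Z^20.

∂_1: C_1 → C_0 sends each edge [p,q] (with p < q) to q − p. For instance
  ∂JN = N − J.
The 10×30 boundary matrix has rank 9 and Smith normal form diag(1,1,1,1,1,1,1,1,1).

∂_2: C_2 → C_1 acts by ∂[p,q,r] = [q,r] − [p,r] + [p,q]. For instance
  ∂DFJ = FJ − DJ + DF,
  ∂DGN = GN − DN + DG.
This gives a 30×20 integer matrix of rank 20; reducing to Smith normal form yields diagonal entries (1,1,1,1,1,1,1,1,1,1,1,1,1,1,1,1,1,1,1,2).

Now H_k = ker ∂_k / im ∂_{k+1}, so:

  H_0: rank C_0 − rank ∂_1 = 10 − 9 = 1, and the invariant factors of ∂_1 are all 1, so H_0 ≅ Z.
  H_1: rank ker ∂_1 − rank ∂_2 = (30 − 9) − 20 = 1, and ∂_2 has invariant factor 2 > 1, so H_1 ≅ Z ⊕ Z/2Z.
  H_2: rank ker ∂_2 − rank ∂_3 = (20 − 20) − 0 = 0, and there is no ∂_3, so H_2 ≅ 0.

As a check, the Euler characteristic is 10 − 30 + 20 = 0, which agrees with 1 − 1 + 0 = 0.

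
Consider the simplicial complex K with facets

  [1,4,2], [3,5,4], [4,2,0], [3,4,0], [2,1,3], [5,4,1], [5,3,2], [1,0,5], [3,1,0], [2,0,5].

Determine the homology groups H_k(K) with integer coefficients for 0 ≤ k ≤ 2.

H_0 = Z,  H_1 = Z/2,  H_2 = 0.

Fix the vertex order 0 < 1 < 2 < 3 < 4 < 5 and write every simplex with vertices in increasing order. Then dim K = 2 and the simplices of K are:

  0-simplices (6): [0], [1], [2], [3], [4], [5]
  1-simplices (15): [0,1], [0,2], [0,3], [0,4], [0,5], [1,2], [1,3], [1,4], [1,5], [2,3], [2,4], [2,5], [3,4], [3,5], [4,5]
  2-simplices (10): [0,1,3], [0,1,5], [0,2,4], [0,2,5], [0,3,4], [1,2,3], [1,2,4], [1,4,5], [2,3,5], [3,4,5]

Hence C_0 ≅ Z^6, C_1 ≅ Z^15, C_2 ≅ Z^10.

The boundary map ∂_1: C_1 → C_0 maps an edge to its endpoints' difference, ∂[p,q] = q − p. For instance
  ∂[2,5] = [5] − [2].
The 6×15 boundary matrix has rank 5 and Smith normal form diag(1,1,1,1,1).

∂_2: C_2 → C_1 sends each 2-simplex [p,q,r] to [q,r] − [p,r] + [p,q]. For instance
  ∂[0,3,4] = [3,4] − [0,4] + [0,3],
  ∂[0,1,3] = [1,3] − [0,3] + [0,1].
As a 15×10 matrix over Z this has rank 10, with invariant factors (1,1,1,1,1,1,1,1,1,2).

Reading off H_k = ker ∂_k / im ∂_{k+1}:

  H_0: rank C_0 − rank ∂_1 = 6 − 5 = 1, and the invariant factors of ∂_1 are all 1, so H_0 ≅ Z.
  H_1: rank ker ∂_1 − rank ∂_2 = (15 − 5) − 10 = 0, and ∂_2 has invariant factor 2 > 1, so H_1 ≅ Z/2.
  H_2: rank ker ∂_2 − rank ∂_3 = (10 − 10) − 0 = 0, and there is no ∂_3, so H_2 ≅ 0.

(K is a triangulation of the real projective plane RP^2.)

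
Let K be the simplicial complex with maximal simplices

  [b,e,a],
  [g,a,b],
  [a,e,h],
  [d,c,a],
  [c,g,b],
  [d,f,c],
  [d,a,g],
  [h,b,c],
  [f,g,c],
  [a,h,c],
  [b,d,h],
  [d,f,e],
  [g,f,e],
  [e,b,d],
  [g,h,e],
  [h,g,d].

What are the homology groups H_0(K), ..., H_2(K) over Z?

Fix the vertex order a < b < c < d < e < f < g < h and write every simplex with vertices in increasing order. Then dim K = 2 and the simplices of K are:

  0-simplices (8): a, b, c, d, e, f, g, h
  1-simplices (24): ab, ac, ad, ae, ag, ah, bc, bd, be, bg, bh, cd, cf, cg, ch, de, df, dg, dh, ef, eg, eh, fg, gh
  2-simplices (16): abe, abg, acd, ach, adg, aeh, bcg, bch, bde, bdh, cdf, cfg, def, dgh, efg, egh

giving chain groups C_0 ≅ Z^8, C_1 ≅ Z^24, C_2 ≅ Z^16.

The boundary map ∂_1: C_1 → C_0 maps an edge to its endpoints' difference, ∂[p,q] = q − p.
The 8×24 boundary matrix has rank 7 and Smith normal form diag(1,1,1,1,1,1,1).

Boundary ∂_2: C_2 → C_1 maps a triangle to the signed sum of its edges. For instance
  ∂cfg = fg − cg + cf,
  ∂acd = cd − ad + ac.
This gives a 24×16 integer matrix of rank 15; reducing to Smith normal form yields diagonal entries (1,1,1,1,1,1,1,1,1,1,1,1,1,1,1).

From H_k ≅ ker(∂_k) / im(∂_{k+1}) we obtain:

  H_0: rank C_0 − rank ∂_1 = 8 − 7 = 1, and the invariant factors of ∂_1 are all 1, so H_0 ≅ Z.
  H_1: rank ker ∂_1 − rank ∂_2 = (24 − 7) − 15 = 2, and the invariant factors of ∂_2 are all 1, so H_1 ≅ Z^2.
  H_2: rank ker ∂_2 − rank ∂_3 = (16 − 15) − 0 = 1, and there is no ∂_3, so H_2 ≅ Z.

As a check, the Euler characteristic is 8 − 24 + 16 = 0, which agrees with 1 − 2 + 1 = 0.
(K is a triangulation of the torus T^2.)

H_0 = Z,  H_1 = Z^2,  H_2 = Z.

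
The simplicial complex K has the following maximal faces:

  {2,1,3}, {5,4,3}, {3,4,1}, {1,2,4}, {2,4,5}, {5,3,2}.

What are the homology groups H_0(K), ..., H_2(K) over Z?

Fix the vertex order 1 < 2 < 3 < 4 < 5 and write every simplex with vertices in increasing order. Then dim K = 2 and the simplices of K are:

  0-simplices (5): [1], [2], [3], [4], [5]
  1-simplices (9): [1,2], [1,3], [1,4], [2,3], [2,4], [2,5], [3,4], [3,5], [4,5]
  2-simplices (6): [1,2,3], [1,2,4], [1,3,4], [2,3,5], [2,4,5], [3,4,5]

so the chain groups are C_0 ≅ Z^5, C_1 ≅ Z^9, C_2 ≅ Z^6.

∂_1: C_1 → C_0 sends each edge [p,q] (with p < q) to q − p. For instance
  ∂[2,5] = [5] − [2].
The resulting 5×9 matrix has rank 4, and its Smith normal form has invariant factors (1,1,1,1).

Boundary ∂_2: C_2 → C_1 sends each 2-simplex [p,q,r] to [q,r] − [p,r] + [p,q]. For instance
  ∂[1,2,4] = [2,4] − [1,4] + [1,2],
  ∂[3,4,5] = [4,5] − [3,5] + [3,4].
As a 9×6 matrix over Z this has rank 5, with invariant factors (1,1,1,1,1).

Now H_k = ker ∂_k / im ∂_{k+1}, so:

  H_0: rank C_0 − rank ∂_1 = 5 − 4 = 1, and the invariant factors of ∂_1 are all 1, so H_0 ≅ Z.
  H_1: rank ker ∂_1 − rank ∂_2 = (9 − 4) − 5 = 0, and the invariant factors of ∂_2 are all 1, so H_1 ≅ 0.
  H_2: rank ker ∂_2 − rank ∂_3 = (6 − 5) − 0 = 1, and there is no ∂_3, so H_2 ≅ Z.

As a check, the Euler characteristic is 5 − 9 + 6 = 2, which agrees with 1 − 0 + 1 = 2.
(K is a triangulation of the 2-sphere S^2.)

H_0 ≅ Z,  H_1 = 0,  H_2 ≅ Z.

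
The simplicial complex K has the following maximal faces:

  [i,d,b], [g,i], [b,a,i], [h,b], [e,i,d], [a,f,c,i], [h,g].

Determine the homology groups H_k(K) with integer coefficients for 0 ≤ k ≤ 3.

H_0 = Z,  H_1 = Z,  H_2 = 0,  H_3 = 0.

We work with the vertex ordering a < b < c < d < e < f < g < h < i. The simplices of K, each written with vertices in increasing order, are:

  0-simplices (9): a, b, c, d, e, f, g, h, i
  1-simplices (15): ab, ac, af, ai, bd, bh, bi, cf, ci, de, di, ei, fi, gh, gi
  2-simplices (7): abi, acf, aci, afi, bdi, cfi, dei
  3-simplices (1): acfi

giving chain groups C_0 ≅ Z^9, C_1 ≅ Z^15, C_2 ≅ Z^7, C_3 ≅ Z^1.

Boundary ∂_1: C_1 → C_0 sends each edge [p,q] (with p < q) to q − p.
This gives a 9×15 integer matrix of rank 8; reducing to Smith normal form yields diagonal entries (1,1,1,1,1,1,1,1).

∂_2: C_2 → C_1 maps a triangle to the signed sum of its edges. For instance
  ∂bdi = di − bi + bd,
  ∂acf = cf − af + ac.
This gives a 15×7 integer matrix of rank 6; reducing to Smith normal form yields diagonal entries (1,1,1,1,1,1).

The boundary map ∂_3: C_3 → C_2 sends each 3-simplex σ to the alternating sum Σ_i (−1)^i (σ with its i-th vertex removed). For instance
  ∂acfi = cfi − afi + aci − acf.
As a 7×1 matrix over Z this has rank 1, with invariant factors (1).

Reading off H_k = ker ∂_k / im ∂_{k+1}:

  H_0: rank C_0 − rank ∂_1 = 9 − 8 = 1, and the invariant factors of ∂_1 are all 1, so H_0 ≅ Z.
  H_1: rank ker ∂_1 − rank ∂_2 = (15 − 8) − 6 = 1, and the invariant factors of ∂_2 are all 1, so H_1 ≅ Z.
  H_2: rank ker ∂_2 − rank ∂_3 = (7 − 6) − 1 = 0, and the invariant factors of ∂_3 are all 1, so H_2 ≅ 0.
  H_3: rank ker ∂_3 − rank ∂_4 = (1 − 1) − 0 = 0, and there is no ∂_4, so H_3 ≅ 0.

As a check, the Euler characteristic is 9 − 15 + 7 − 1 = 0, which agrees with 1 − 1 + 0 − 0 = 0.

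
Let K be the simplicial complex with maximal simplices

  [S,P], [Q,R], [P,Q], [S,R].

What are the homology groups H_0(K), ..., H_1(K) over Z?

H_0 ≅ Z,  H_1 ≅ Z.

We work with the vertex ordering P < Q < R < S. The simplices of K, each written with vertices in increasing order, are:

  0-simplices (4): P, Q, R, S
  1-simplices (4): PQ, PS, QR, RS

so the chain groups are C_0 ≅ Z^4, C_1 ≅ Z^4.

∂_1: C_1 → C_0 is given by ∂[p,q] = [q] − [p]. For instance
  ∂RS = S − R.
The resulting 4×4 matrix has rank 3, and its Smith normal form has invariant factors (1,1,1).

Reading off H_k = ker ∂_k / im ∂_{k+1}:

  H_0: rank C_0 − rank ∂_1 = 4 − 3 = 1, and the invariant factors of ∂_1 are all 1, so H_0 ≅ Z.
  H_1: rank ker ∂_1 − rank ∂_2 = (4 − 3) − 0 = 1, and there is no ∂_2, so H_1 ≅ Z.

As a check, the Euler characteristic is 4 − 4 = 0, which agrees with 1 − 1 = 0.
(K is a triangulation of the circle S^1.)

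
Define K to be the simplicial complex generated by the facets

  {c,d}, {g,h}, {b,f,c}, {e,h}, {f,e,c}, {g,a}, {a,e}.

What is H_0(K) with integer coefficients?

Fix the vertex order a < b < c < d < e < f < g < h and write every simplex with vertices in increasing order. Then dim K = 2 and the simplices of K are:

  0-simplices (8): a, b, c, d, e, f, g, h
  1-simplices (10): ae, ag, bc, bf, cd, ce, cf, ef, eh, gh
  2-simplices (2): bcf, cef

so the chain groups are C_0 ≅ Z^8, C_1 ≅ Z^10, C_2 ≅ Z^2.

The boundary map ∂_1: C_1 → C_0 sends each edge [p,q] (with p < q) to q − p. For instance
  ∂cd = d − c.
This gives a 8×10 integer matrix of rank 7; reducing to Smith normal form yields diagonal entries (1,1,1,1,1,1,1).

The boundary map ∂_2: C_2 → C_1 acts by ∂[p,q,r] = [q,r] − [p,r] + [p,q]. For instance
  ∂cef = ef − cf + ce,
  ∂bcf = cf − bf + bc.
The resulting 10×2 matrix has rank 2, and its Smith normal form has invariant factors (1,1).

Computing H_k = (kernel of ∂_k) / (image of ∂_{k+1}):

  H_0: rank C_0 − rank ∂_1 = 8 − 7 = 1, and the invariant factors of ∂_1 are all 1, so H_0 = Z.

H_0 ≅ Z.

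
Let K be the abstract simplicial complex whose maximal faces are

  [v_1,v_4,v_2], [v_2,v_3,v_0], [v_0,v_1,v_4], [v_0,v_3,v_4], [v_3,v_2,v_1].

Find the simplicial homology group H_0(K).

H_0 ≅ Z.

Fix the vertex order v_0 < v_1 < v_2 < v_3 < v_4 and write every simplex with vertices in increasing order. Then dim K = 2 and the simplices of K are:

  0-simplices (5): [v_0], [v_1], [v_2], [v_3], [v_4]
  1-simplices (10): [v_0,v_1], [v_0,v_2], [v_0,v_3], [v_0,v_4], [v_1,v_2], [v_1,v_3], [v_1,v_4], [v_2,v_3], [v_2,v_4], [v_3,v_4]
  2-simplices (5): [v_0,v_1,v_4], [v_0,v_2,v_3], [v_0,v_3,v_4], [v_1,v_2,v_3], [v_1,v_2,v_4]

Hence C_0 ≅ Z^5, C_1 ≅ Z^10, C_2 ≅ Z^5.

∂_1: C_1 → C_0 is given by ∂[p,q] = [q] − [p]. For instance
  ∂[v_2,v_4] = [v_4] − [v_2].
The resulting 5×10 matrix has rank 4, and its Smith normal form has invariant factors (1,1,1,1).

Boundary ∂_2: C_2 → C_1 sends each 2-simplex [p,q,r] to [q,r] − [p,r] + [p,q]. For instance
  ∂[v_0,v_1,v_4] = [v_1,v_4] − [v_0,v_4] + [v_0,v_1],
  ∂[v_0,v_3,v_4] = [v_3,v_4] − [v_0,v_4] + [v_0,v_3].
The 10×5 boundary matrix has rank 5 and Smith normal form diag(1,1,1,1,1).

Computing H_k = (kernel of ∂_k) / (image of ∂_{k+1}):

  H_0: rank C_0 − rank ∂_1 = 5 − 4 = 1, and the invariant factors of ∂_1 are all 1, so H_0 = Z.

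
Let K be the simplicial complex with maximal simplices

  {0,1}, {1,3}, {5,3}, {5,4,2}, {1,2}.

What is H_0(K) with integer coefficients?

H_0 = Z.

Take the total order 0 < 1 < 2 < 3 < 4 < 5 on the vertex set. Then K (dimension 2) consists of the simplices:

  0-simplices (6): [0], [1], [2], [3], [4], [5]
  1-simplices (7): [0,1], [1,2], [1,3], [2,4], [2,5], [3,5], [4,5]
  2-simplices (1): [2,4,5]

giving chain groups C_0 ≅ Z^6, C_1 ≅ Z^7, C_2 ≅ Z^1.

Boundary ∂_1: C_1 → C_0 is given by ∂[p,q] = [q] − [p]. For instance
  ∂[1,3] = [3] − [1].
As a 6×7 matrix over Z this has rank 5, with invariant factors (1,1,1,1,1).

∂_2: C_2 → C_1 sends each 2-simplex [p,q,r] to [q,r] − [p,r] + [p,q]. For instance
  ∂[2,4,5] = [4,5] − [2,5] + [2,4].
The 7×1 boundary matrix has rank 1 and Smith normal form diag(1).

Reading off H_k = ker ∂_k / im ∂_{k+1}:

  H_0: rank C_0 − rank ∂_1 = 6 − 5 = 1, and the invariant factors of ∂_1 are all 1, so H_0 ≅ Z.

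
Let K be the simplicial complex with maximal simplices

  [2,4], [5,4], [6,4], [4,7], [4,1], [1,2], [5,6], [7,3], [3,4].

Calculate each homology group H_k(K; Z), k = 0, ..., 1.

H_0 ≅ Z,  H_1 ≅ Z^3.

K has 7 vertices, 9 edges.
rank ∂_0 = 0, rank ∂_1 = 6 ⇒ b_0 = 7 − 0 − 6 = 1; all invariant factors of ∂_1 are 1 so no torsion. So H_0 = Z.
rank ∂_1 = 6, rank ∂_2 = 0 ⇒ b_1 = 9 − 6 − 0 = 3. So H_1 = Z^3.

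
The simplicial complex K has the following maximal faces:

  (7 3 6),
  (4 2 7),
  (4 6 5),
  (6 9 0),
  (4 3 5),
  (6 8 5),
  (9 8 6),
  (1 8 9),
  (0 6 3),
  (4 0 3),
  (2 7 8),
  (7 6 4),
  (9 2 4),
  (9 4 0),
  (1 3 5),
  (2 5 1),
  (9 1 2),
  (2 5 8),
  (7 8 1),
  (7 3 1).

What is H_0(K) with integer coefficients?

We work with the vertex ordering 0 < 1 < 2 < 3 < 4 < 5 < 6 < 7 < 8 < 9. The simplices of K, each written with vertices in increasing order, are:

  0-simplices (10): [0], [1], [2], [3], [4], [5], [6], [7], [8], [9]
  1-simplices (30): (30 of them)
  2-simplices (20): (20 of them)

so the chain groups are C_0 ≅ Z^10, C_1 ≅ Z^30, C_2 ≅ Z^20.

∂_1: C_1 → C_0 maps an edge to its endpoints' difference, ∂[p,q] = q − p. For instance
  ∂[6,7] = [7] − [6].
This gives a 10×30 integer matrix of rank 9; reducing to Smith normal form yields diagonal entries (1,1,1,1,1,1,1,1,1).

The boundary map ∂_2: C_2 → C_1 acts by ∂[p,q,r] = [q,r] − [p,r] + [p,q]. For instance
  ∂[2,4,7] = [4,7] − [2,7] + [2,4],
  ∂[0,4,9] = [4,9] − [0,9] + [0,4].
As a 30×20 matrix over Z this has rank 20, with invariant factors (1,1,1,1,1,1,1,1,1,1,1,1,1,1,1,1,1,1,1,2).

Now H_k = ker ∂_k / im ∂_{k+1}, so:

  H_0: rank C_0 − rank ∂_1 = 10 − 9 = 1, and the invariant factors of ∂_1 are all 1, so H_0 = Z.

(K is a triangulation of the Klein bottle.)

H_0 ≅ Z.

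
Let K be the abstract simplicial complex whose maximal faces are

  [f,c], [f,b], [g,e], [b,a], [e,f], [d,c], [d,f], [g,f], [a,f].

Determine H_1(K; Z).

We work with the vertex ordering a < b < c < d < e < f < g. The simplices of K, each written with vertices in increasing order, are:

  0-simplices (7): a, b, c, d, e, f, g
  1-simplices (9): ab, af, bf, cd, cf, df, ef, eg, fg

Hence C_0 ≅ Z^7, C_1 ≅ Z^9.

∂_1: C_1 → C_0 maps an edge to its endpoints' difference, ∂[p,q] = q − p. For instance
  ∂cf = f − c.
The resulting 7×9 matrix has rank 6, and its Smith normal form has invariant factors (1,1,1,1,1,1).

Now H_k = ker ∂_k / im ∂_{k+1}, so:

  H_1: rank ker ∂_1 − rank ∂_2 = (9 − 6) − 0 = 3, and there is no ∂_2, so H_1 ≅ Z^3.

H_1 ≅ Z^3.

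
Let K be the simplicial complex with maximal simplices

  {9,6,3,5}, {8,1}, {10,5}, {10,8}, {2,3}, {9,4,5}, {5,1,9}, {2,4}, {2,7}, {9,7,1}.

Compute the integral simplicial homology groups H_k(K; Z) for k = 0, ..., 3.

H_0 ≅ Z,  H_1 ≅ Z^3,  H_2 = 0,  H_3 = 0.

K has 10 vertices, 18 edges, 7 triangles, 1 3-simplex.
rank ∂_0 = 0, rank ∂_1 = 9 ⇒ b_0 = 10 − 0 − 9 = 1; all invariant factors of ∂_1 are 1 so no torsion. So H_0 ≅ Z.
rank ∂_1 = 9, rank ∂_2 = 6 ⇒ b_1 = 18 − 9 − 6 = 3; all invariant factors of ∂_2 are 1 so no torsion. So H_1 ≅ Z^3.
rank ∂_2 = 6, rank ∂_3 = 1 ⇒ b_2 = 7 − 6 − 1 = 0; all invariant factors of ∂_3 are 1 so no torsion. So H_2 ≅ 0.
rank ∂_3 = 1, rank ∂_4 = 0 ⇒ b_3 = 1 − 1 − 0 = 0. So H_3 ≅ 0.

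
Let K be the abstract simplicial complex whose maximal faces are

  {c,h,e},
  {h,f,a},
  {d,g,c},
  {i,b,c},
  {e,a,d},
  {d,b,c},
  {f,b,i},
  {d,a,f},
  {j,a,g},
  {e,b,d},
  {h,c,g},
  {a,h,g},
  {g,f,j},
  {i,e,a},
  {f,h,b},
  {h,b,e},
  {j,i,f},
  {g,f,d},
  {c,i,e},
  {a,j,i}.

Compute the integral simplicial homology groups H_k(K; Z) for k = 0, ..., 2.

Take the total order a < b < c < d < e < f < g < h < i < j on the vertex set. Then K (dimension 2) consists of the simplices:

  0-simplices (10): a, b, c, d, e, f, g, h, i, j
  1-simplices (30): ad, ae, af, ag, ah, ai, aj, bc, bd, be, bf, bh, bi, cd, ce, cg, ch, ci, de, df, dg, eh, ei, fg, fh, fi, fj, gh, gj, ij
  2-simplices (20): ade, adf, aei, afh, agh, agj, aij, bcd, bci, bde, beh, bfh, bfi, cdg, ceh, cei, cgh, dfg, fgj, fij

giving chain groups C_0 ≅ Z^10, C_1 ≅ Z^30, C_2 ≅ Z^20.

∂_1: C_1 → C_0 sends each edge [p,q] (with p < q) to q − p. For instance
  ∂cg = g − c.
As a 10×30 matrix over Z this has rank 9, with invariant factors (1,1,1,1,1,1,1,1,1).

∂_2: C_2 → C_1 sends each 2-simplex [p,q,r] to [q,r] − [p,r] + [p,q]. For instance
  ∂bcd = cd − bd + bc,
  ∂bfh = fh − bh + bf.
As a 30×20 matrix over Z this has rank 20, with invariant factors (1,1,1,1,1,1,1,1,1,1,1,1,1,1,1,1,1,1,1,2).

Now H_k = ker ∂_k / im ∂_{k+1}, so:

  H_0: rank C_0 − rank ∂_1 = 10 − 9 = 1, and the invariant factors of ∂_1 are all 1, so H_0 ≅ Z.
  H_1: rank ker ∂_1 − rank ∂_2 = (30 − 9) − 20 = 1, and ∂_2 has invariant factor 2 > 1, so H_1 ≅ Z ⊕ Z/2.
  H_2: rank ker ∂_2 − rank ∂_3 = (20 − 20) − 0 = 0, and there is no ∂_3, so H_2 ≅ 0.

H_0 ≅ Z,  H_1 ≅ Z ⊕ Z/2,  H_2 = 0.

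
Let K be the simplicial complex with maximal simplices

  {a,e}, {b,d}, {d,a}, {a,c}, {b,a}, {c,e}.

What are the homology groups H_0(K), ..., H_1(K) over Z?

H_0 ≅ Z,  H_1 ≅ Z^2.

K has 5 vertices, 6 edges.
rank ∂_0 = 0, rank ∂_1 = 4 ⇒ b_0 = 5 − 0 − 4 = 1; all invariant factors of ∂_1 are 1 so no torsion. So H_0 = Z.
rank ∂_1 = 4, rank ∂_2 = 0 ⇒ b_1 = 6 − 4 − 0 = 2. So H_1 = Z^2.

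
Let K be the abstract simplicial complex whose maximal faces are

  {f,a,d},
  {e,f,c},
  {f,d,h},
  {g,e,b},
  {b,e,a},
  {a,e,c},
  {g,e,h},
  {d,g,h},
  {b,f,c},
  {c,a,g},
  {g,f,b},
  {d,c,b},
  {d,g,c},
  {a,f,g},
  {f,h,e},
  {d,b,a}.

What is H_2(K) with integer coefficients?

H_2 ≅ Z.

Take the total order a < b < c < d < e < f < g < h on the vertex set. Then K (dimension 2) consists of the simplices:

  0-simplices (8): a, b, c, d, e, f, g, h
  1-simplices (24): ab, ac, ad, ae, af, ag, bc, bd, be, bf, bg, cd, ce, cf, cg, df, dg, dh, ef, eg, eh, fg, fh, gh
  2-simplices (16): abd, abe, ace, acg, adf, afg, bcd, bcf, beg, bfg, cdg, cef, dfh, dgh, efh, egh

giving chain groups C_0 ≅ Z^8, C_1 ≅ Z^24, C_2 ≅ Z^16.

Boundary ∂_1: C_1 → C_0 is given by ∂[p,q] = [q] − [p].
The 8×24 boundary matrix has rank 7 and Smith normal form diag(1,1,1,1,1,1,1).

Boundary ∂_2: C_2 → C_1 acts by ∂[p,q,r] = [q,r] − [p,r] + [p,q]. For instance
  ∂efh = fh − eh + ef,
  ∂abe = be − ae + ab.
The 24×16 boundary matrix has rank 15 and Smith normal form diag(1,1,1,1,1,1,1,1,1,1,1,1,1,1,1).

From H_k ≅ ker(∂_k) / im(∂_{k+1}) we obtain:

  H_2: rank ker ∂_2 − rank ∂_3 = (16 − 15) − 0 = 1, and there is no ∂_3, so H_2 = Z.

(K is a triangulation of the torus T^2.)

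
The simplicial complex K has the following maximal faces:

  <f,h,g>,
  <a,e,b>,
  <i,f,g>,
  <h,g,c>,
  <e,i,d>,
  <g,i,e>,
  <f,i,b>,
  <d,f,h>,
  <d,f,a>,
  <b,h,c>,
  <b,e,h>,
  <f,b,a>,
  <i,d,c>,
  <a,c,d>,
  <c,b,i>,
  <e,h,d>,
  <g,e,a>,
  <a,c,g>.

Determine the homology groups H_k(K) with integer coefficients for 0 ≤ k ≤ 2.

H_0 = Z,  H_1 = Z^2,  H_2 = Z.

We work with the vertex ordering a < b < c < d < e < f < g < h < i. The simplices of K, each written with vertices in increasing order, are:

  0-simplices (9): a, b, c, d, e, f, g, h, i
  1-simplices (27): ab, ac, ad, ae, af, ag, bc, be, bf, bh, bi, cd, cg, ch, ci, de, df, dh, di, eg, eh, ei, fg, fh, fi, gh, gi
  2-simplices (18): abe, abf, acd, acg, adf, aeg, bch, bci, beh, bfi, cdi, cgh, deh, dei, dfh, egi, fgh, fgi

so the chain groups are C_0 ≅ Z^9, C_1 ≅ Z^27, C_2 ≅ Z^18.

Boundary ∂_1: C_1 → C_0 maps an edge to its endpoints' difference, ∂[p,q] = q − p.
This gives a 9×27 integer matrix of rank 8; reducing to Smith normal form yields diagonal entries (1,1,1,1,1,1,1,1).

∂_2: C_2 → C_1 acts by ∂[p,q,r] = [q,r] − [p,r] + [p,q]. For instance
  ∂deh = eh − dh + de,
  ∂acd = cd − ad + ac.
The 27×18 boundary matrix has rank 17 and Smith normal form diag(1,1,1,1,1,1,1,1,1,1,1,1,1,1,1,1,1).

Now H_k = ker ∂_k / im ∂_{k+1}, so:

  H_0: rank C_0 − rank ∂_1 = 9 − 8 = 1, and the invariant factors of ∂_1 are all 1, so H_0 = Z.
  H_1: rank ker ∂_1 − rank ∂_2 = (27 − 8) − 17 = 2, and the invariant factors of ∂_2 are all 1, so H_1 = Z^2.
  H_2: rank ker ∂_2 − rank ∂_3 = (18 − 17) − 0 = 1, and there is no ∂_3, so H_2 = Z.

As a check, the Euler characteristic is 9 − 27 + 18 = 0, which agrees with 1 − 2 + 1 = 0.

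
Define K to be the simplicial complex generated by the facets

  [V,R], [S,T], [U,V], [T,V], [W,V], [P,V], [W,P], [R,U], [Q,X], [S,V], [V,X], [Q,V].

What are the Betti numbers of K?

Order the vertices as P < Q < R < S < T < U < V < W < X. Listing each simplex with vertices in this order, K has dimension 1 with simplices:

  0-simplices (9): P, Q, R, S, T, U, V, W, X
  1-simplices (12): PV, PW, QV, QX, RU, RV, ST, SV, TV, UV, VW, VX

Hence C_0 ≅ Z^9, C_1 ≅ Z^12.

The boundary map ∂_1: C_1 → C_0 is given by ∂[p,q] = [q] − [p]. For instance
  ∂UV = V − U.
This gives a 9×12 integer matrix of rank 8; reducing to Smith normal form yields diagonal entries (1,1,1,1,1,1,1,1).

Computing H_k = (kernel of ∂_k) / (image of ∂_{k+1}):

  H_0: rank C_0 − rank ∂_1 = 9 − 8 = 1, and the invariant factors of ∂_1 are all 1, so H_0 ≅ Z.
  H_1: rank ker ∂_1 − rank ∂_2 = (12 − 8) − 0 = 4, and there is no ∂_2, so H_1 ≅ Z^4.

Hence the Betti numbers are b_0 = 1, b_1 = 4.

b_0 = 1, b_1 = 4.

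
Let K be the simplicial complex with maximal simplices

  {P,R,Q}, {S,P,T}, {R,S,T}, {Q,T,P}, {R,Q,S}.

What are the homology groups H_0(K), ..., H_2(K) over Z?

H_0 ≅ Z,  H_1 ≅ Z,  H_2 = 0.

Order the vertices as P < Q < R < S < T. Listing each simplex with vertices in this order, K has dimension 2 with simplices:

  0-simplices (5): P, Q, R, S, T
  1-simplices (10): PQ, PR, PS, PT, QR, QS, QT, RS, RT, ST
  2-simplices (5): PQR, PQT, PST, QRS, RST

so the chain groups are C_0 ≅ Z^5, C_1 ≅ Z^10, C_2 ≅ Z^5.

∂_1: C_1 → C_0 maps an edge to its endpoints' difference, ∂[p,q] = q − p.
The 5×10 boundary matrix has rank 4 and Smith normal form diag(1,1,1,1).

The boundary map ∂_2: C_2 → C_1 maps a triangle to the signed sum of its edges. For instance
  ∂QRS = RS − QS + QR,
  ∂RST = ST − RT + RS.
As a 10×5 matrix over Z this has rank 5, with invariant factors (1,1,1,1,1).

From H_k ≅ ker(∂_k) / im(∂_{k+1}) we obtain:

  H_0: rank C_0 − rank ∂_1 = 5 − 4 = 1, and the invariant factors of ∂_1 are all 1, so H_0 = Z.
  H_1: rank ker ∂_1 − rank ∂_2 = (10 − 4) − 5 = 1, and the invariant factors of ∂_2 are all 1, so H_1 = Z.
  H_2: rank ker ∂_2 − rank ∂_3 = (5 − 5) − 0 = 0, and there is no ∂_3, so H_2 = 0.

As a check, the Euler characteristic is 5 − 10 + 5 = 0, which agrees with 1 − 1 + 0 = 0.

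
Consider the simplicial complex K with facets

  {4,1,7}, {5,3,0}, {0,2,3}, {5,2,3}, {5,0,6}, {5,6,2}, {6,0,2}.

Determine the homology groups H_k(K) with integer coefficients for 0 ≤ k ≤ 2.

Order the vertices as 0 < 1 < 2 < 3 < 4 < 5 < 6 < 7. Listing each simplex with vertices in this order, K has dimension 2 with simplices:

  0-simplices (8): [0], [1], [2], [3], [4], [5], [6], [7]
  1-simplices (12): [0,2], [0,3], [0,5], [0,6], [1,4], [1,7], [2,3], [2,5], [2,6], [3,5], [4,7], [5,6]
  2-simplices (7): [0,2,3], [0,2,6], [0,3,5], [0,5,6], [1,4,7], [2,3,5], [2,5,6]

so the chain groups are C_0 ≅ Z^8, C_1 ≅ Z^12, C_2 ≅ Z^7.

∂_1: C_1 → C_0 is given by ∂[p,q] = [q] − [p].
This gives a 8×12 integer matrix of rank 6; reducing to Smith normal form yields diagonal entries (1,1,1,1,1,1).

∂_2: C_2 → C_1 sends each 2-simplex [p,q,r] to [q,r] − [p,r] + [p,q]. For instance
  ∂[0,3,5] = [3,5] − [0,5] + [0,3],
  ∂[0,2,6] = [2,6] − [0,6] + [0,2].
The resulting 12×7 matrix has rank 6, and its Smith normal form has invariant factors (1,1,1,1,1,1).

Reading off H_k = ker ∂_k / im ∂_{k+1}:

  H_0: rank C_0 − rank ∂_1 = 8 − 6 = 2, and the invariant factors of ∂_1 are all 1, so H_0 = Z^2.
  H_1: rank ker ∂_1 − rank ∂_2 = (12 − 6) − 6 = 0, and the invariant factors of ∂_2 are all 1, so H_1 = 0.
  H_2: rank ker ∂_2 − rank ∂_3 = (7 − 6) − 0 = 1, and there is no ∂_3, so H_2 = Z.

H_0 = Z^2,  H_1 = 0,  H_2 = Z.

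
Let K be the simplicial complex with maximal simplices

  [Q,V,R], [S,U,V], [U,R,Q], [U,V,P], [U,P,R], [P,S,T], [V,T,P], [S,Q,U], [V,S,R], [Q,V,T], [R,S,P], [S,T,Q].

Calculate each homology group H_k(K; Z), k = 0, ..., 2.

H_0 ≅ Z,  H_1 ≅ Z/2,  H_2 = 0.

Fix the vertex order P < Q < R < S < T < U < V and write every simplex with vertices in increasing order. Then dim K = 2 and the simplices of K are:

  0-simplices (7): P, Q, R, S, T, U, V
  1-simplices (18): PR, PS, PT, PU, PV, QR, QS, QT, QU, QV, RS, RU, RV, ST, SU, SV, TV, UV
  2-simplices (12): PRS, PRU, PST, PTV, PUV, QRU, QRV, QST, QSU, QTV, RSV, SUV

so the chain groups are C_0 ≅ Z^7, C_1 ≅ Z^18, C_2 ≅ Z^12.

∂_1: C_1 → C_0 sends each edge [p,q] (with p < q) to q − p. For instance
  ∂QS = S − Q.
As a 7×18 matrix over Z this has rank 6, with invariant factors (1,1,1,1,1,1).

Boundary ∂_2: C_2 → C_1 maps a triangle to the signed sum of its edges. For instance
  ∂QTV = TV − QV + QT,
  ∂PUV = UV − PV + PU.
The resulting 18×12 matrix has rank 12, and its Smith normal form has invariant factors (1,1,1,1,1,1,1,1,1,1,1,2).

Computing H_k = (kernel of ∂_k) / (image of ∂_{k+1}):

  H_0: rank C_0 − rank ∂_1 = 7 − 6 = 1, and the invariant factors of ∂_1 are all 1, so H_0 = Z.
  H_1: rank ker ∂_1 − rank ∂_2 = (18 − 6) − 12 = 0, and ∂_2 has invariant factor 2 > 1, so H_1 = Z/2.
  H_2: rank ker ∂_2 − rank ∂_3 = (12 − 12) − 0 = 0, and there is no ∂_3, so H_2 = 0.

As a check, the Euler characteristic is 7 − 18 + 12 = 1, which agrees with 1 − 0 + 0 = 1.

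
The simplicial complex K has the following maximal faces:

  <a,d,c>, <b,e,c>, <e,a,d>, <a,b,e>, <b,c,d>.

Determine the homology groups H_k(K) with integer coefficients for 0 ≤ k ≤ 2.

H_0 = Z,  H_1 = Z,  H_2 = 0.

Fix the vertex order a < b < c < d < e and write every simplex with vertices in increasing order. Then dim K = 2 and the simplices of K are:

  0-simplices (5): a, b, c, d, e
  1-simplices (10): ab, ac, ad, ae, bc, bd, be, cd, ce, de
  2-simplices (5): abe, acd, ade, bcd, bce

giving chain groups C_0 ≅ Z^5, C_1 ≅ Z^10, C_2 ≅ Z^5.

∂_1: C_1 → C_0 maps an edge to its endpoints' difference, ∂[p,q] = q − p. For instance
  ∂ce = e − c.
This gives a 5×10 integer matrix of rank 4; reducing to Smith normal form yields diagonal entries (1,1,1,1).

Boundary ∂_2: C_2 → C_1 sends each 2-simplex [p,q,r] to [q,r] − [p,r] + [p,q]. For instance
  ∂bce = ce − be + bc,
  ∂abe = be − ae + ab.
As a 10×5 matrix over Z this has rank 5, with invariant factors (1,1,1,1,1).

From H_k ≅ ker(∂_k) / im(∂_{k+1}) we obtain:

  H_0: rank C_0 − rank ∂_1 = 5 − 4 = 1, and the invariant factors of ∂_1 are all 1, so H_0 = Z.
  H_1: rank ker ∂_1 − rank ∂_2 = (10 − 4) − 5 = 1, and the invariant factors of ∂_2 are all 1, so H_1 = Z.
  H_2: rank ker ∂_2 − rank ∂_3 = (5 − 5) − 0 = 0, and there is no ∂_3, so H_2 = 0.

As a check, the Euler characteristic is 5 − 10 + 5 = 0, which agrees with 1 − 1 + 0 = 0.
(K is a triangulation of the Möbius band.)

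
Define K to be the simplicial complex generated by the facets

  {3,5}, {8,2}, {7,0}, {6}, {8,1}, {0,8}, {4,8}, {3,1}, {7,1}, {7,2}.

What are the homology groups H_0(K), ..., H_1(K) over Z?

H_0 ≅ Z^2,  H_1 ≅ Z^2.

Order the vertices as 0 < 1 < 2 < 3 < 4 < 5 < 6 < 7 < 8. Listing each simplex with vertices in this order, K has dimension 1 with simplices:

  0-simplices (9): [0], [1], [2], [3], [4], [5], [6], [7], [8]
  1-simplices (9): [0,7], [0,8], [1,3], [1,7], [1,8], [2,7], [2,8], [3,5], [4,8]

so the chain groups are C_0 ≅ Z^9, C_1 ≅ Z^9.

Boundary ∂_1: C_1 → C_0 is given by ∂[p,q] = [q] − [p]. For instance
  ∂[2,7] = [7] − [2].
The 9×9 boundary matrix has rank 7 and Smith normal form diag(1,1,1,1,1,1,1).

Computing H_k = (kernel of ∂_k) / (image of ∂_{k+1}):

  H_0: rank C_0 − rank ∂_1 = 9 − 7 = 2, and the invariant factors of ∂_1 are all 1, so H_0 ≅ Z^2.
  H_1: rank ker ∂_1 − rank ∂_2 = (9 − 7) − 0 = 2, and there is no ∂_2, so H_1 ≅ Z^2.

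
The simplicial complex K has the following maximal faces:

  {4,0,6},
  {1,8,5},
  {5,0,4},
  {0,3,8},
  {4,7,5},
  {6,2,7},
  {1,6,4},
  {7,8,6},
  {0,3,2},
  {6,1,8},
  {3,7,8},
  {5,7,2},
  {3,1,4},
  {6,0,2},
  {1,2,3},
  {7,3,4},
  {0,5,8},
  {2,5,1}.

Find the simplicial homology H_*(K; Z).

H_0 ≅ Z,  H_1 ≅ Z^2,  H_2 ≅ Z.

Take the total order 0 < 1 < 2 < 3 < 4 < 5 < 6 < 7 < 8 on the vertex set. Then K (dimension 2) consists of the simplices:

  0-simplices (9): [0], [1], [2], [3], [4], [5], [6], [7], [8]
  1-simplices (27): (27 of them)
  2-simplices (18): [0,2,3], [0,2,6], [0,3,8], [0,4,5], [0,4,6], [0,5,8], [1,2,3], [1,2,5], [1,3,4], [1,4,6], [1,5,8], [1,6,8], [2,5,7], [2,6,7], [3,4,7], [3,7,8], [4,5,7], [6,7,8]

Hence C_0 ≅ Z^9, C_1 ≅ Z^27, C_2 ≅ Z^18.

The boundary map ∂_1: C_1 → C_0 maps an edge to its endpoints' difference, ∂[p,q] = q − p.
As a 9×27 matrix over Z this has rank 8, with invariant factors (1,1,1,1,1,1,1,1).

∂_2: C_2 → C_1 maps a triangle to the signed sum of its edges. For instance
  ∂[4,5,7] = [5,7] − [4,7] + [4,5],
  ∂[1,3,4] = [3,4] − [1,4] + [1,3].
As a 27×18 matrix over Z this has rank 17, with invariant factors (1,1,1,1,1,1,1,1,1,1,1,1,1,1,1,1,1).

Computing H_k = (kernel of ∂_k) / (image of ∂_{k+1}):

  H_0: rank C_0 − rank ∂_1 = 9 − 8 = 1, and the invariant factors of ∂_1 are all 1, so H_0 ≅ Z.
  H_1: rank ker ∂_1 − rank ∂_2 = (27 − 8) − 17 = 2, and the invariant factors of ∂_2 are all 1, so H_1 ≅ Z^2.
  H_2: rank ker ∂_2 − rank ∂_3 = (18 − 17) − 0 = 1, and there is no ∂_3, so H_2 ≅ Z.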